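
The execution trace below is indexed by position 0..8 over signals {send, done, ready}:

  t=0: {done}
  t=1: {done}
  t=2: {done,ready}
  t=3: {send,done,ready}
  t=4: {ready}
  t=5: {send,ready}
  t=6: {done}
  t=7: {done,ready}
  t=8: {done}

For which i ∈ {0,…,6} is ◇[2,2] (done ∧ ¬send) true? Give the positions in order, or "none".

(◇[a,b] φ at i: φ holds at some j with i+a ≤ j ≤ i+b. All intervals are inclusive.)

Evaluate at each i in [0,6]:
  i=0: ✓ (witness j=2)
  i=1: ✗ (none in [3,3])
  i=2: ✗ (none in [4,4])
  i=3: ✗ (none in [5,5])
  i=4: ✓ (witness j=6)
  i=5: ✓ (witness j=7)
  i=6: ✓ (witness j=8)

0, 4, 5, 6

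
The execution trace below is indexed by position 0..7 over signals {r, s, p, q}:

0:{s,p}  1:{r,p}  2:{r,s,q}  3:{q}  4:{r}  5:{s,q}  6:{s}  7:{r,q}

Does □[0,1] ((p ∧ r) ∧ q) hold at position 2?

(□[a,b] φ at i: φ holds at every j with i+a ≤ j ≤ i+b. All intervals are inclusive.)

False

Check ((p ∧ r) ∧ q) at every j in [2,3]:
  j=2: false
  j=3: false
Fails at j=2 → formula fails.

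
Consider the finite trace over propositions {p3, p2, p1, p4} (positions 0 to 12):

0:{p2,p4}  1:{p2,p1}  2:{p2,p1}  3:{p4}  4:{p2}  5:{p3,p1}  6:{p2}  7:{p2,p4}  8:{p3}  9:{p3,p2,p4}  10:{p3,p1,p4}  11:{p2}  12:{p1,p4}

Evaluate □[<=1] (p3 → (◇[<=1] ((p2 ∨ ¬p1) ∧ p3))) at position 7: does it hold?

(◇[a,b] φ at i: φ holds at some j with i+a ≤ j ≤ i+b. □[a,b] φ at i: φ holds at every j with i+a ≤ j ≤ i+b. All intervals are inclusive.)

Holds

Check (p3 → (◇[<=1] ((p2 ∨ ¬p1) ∧ p3))) at every j in [7,8]:
  j=7: antecedent false → ✓
  j=8: antecedent true; consequent holds (witness at 8) → ✓
All positions satisfy it → formula holds.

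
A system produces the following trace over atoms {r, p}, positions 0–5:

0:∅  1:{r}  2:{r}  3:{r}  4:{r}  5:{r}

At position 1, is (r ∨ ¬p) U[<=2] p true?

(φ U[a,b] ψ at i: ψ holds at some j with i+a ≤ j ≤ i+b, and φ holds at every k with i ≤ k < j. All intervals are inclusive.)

Need some j in [1,3] with p, and (r ∨ ¬p) at every k in [1,j-1].
  j=1: p false.
  j=2: p false.
  j=3: p false.
No j in the window works → until fails.

False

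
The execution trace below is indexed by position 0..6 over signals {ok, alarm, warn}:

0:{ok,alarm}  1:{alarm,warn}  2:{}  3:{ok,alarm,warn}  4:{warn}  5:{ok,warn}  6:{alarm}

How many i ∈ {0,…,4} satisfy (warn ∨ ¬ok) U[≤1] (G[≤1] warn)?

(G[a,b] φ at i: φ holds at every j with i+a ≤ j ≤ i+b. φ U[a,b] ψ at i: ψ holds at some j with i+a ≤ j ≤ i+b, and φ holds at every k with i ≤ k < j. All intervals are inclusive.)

3

Evaluate at each i in [0,4]:
  i=0: ✗ (no rhs in [0,1])
  i=1: ✗ (no rhs in [1,2])
  i=2: ✓ (rhs at j=3; lhs holds on [2,2])
  i=3: ✓ (rhs at j=3)
  i=4: ✓ (rhs at j=4)
Positions where it holds: {2, 3, 4} → 3.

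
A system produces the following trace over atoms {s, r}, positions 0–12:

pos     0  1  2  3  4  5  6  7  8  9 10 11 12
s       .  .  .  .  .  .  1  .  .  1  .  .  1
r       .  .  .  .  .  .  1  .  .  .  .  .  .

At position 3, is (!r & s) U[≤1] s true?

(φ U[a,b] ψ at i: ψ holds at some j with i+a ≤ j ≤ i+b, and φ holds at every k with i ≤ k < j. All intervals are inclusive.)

False

Need some j in [3,4] with s, and (!r & s) at every k in [3,j-1].
  j=3: s false.
  j=4: s false.
No j in the window works → until fails.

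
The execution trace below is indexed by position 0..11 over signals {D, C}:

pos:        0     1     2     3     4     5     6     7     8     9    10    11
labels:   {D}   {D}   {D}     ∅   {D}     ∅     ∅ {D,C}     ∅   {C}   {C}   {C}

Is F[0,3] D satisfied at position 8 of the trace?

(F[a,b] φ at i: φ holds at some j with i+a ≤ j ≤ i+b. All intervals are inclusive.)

Check D at each j in [8,11]:
  j=8: false
  j=9: false
  j=10: false
  j=11: false
No position in the window satisfies it → formula fails.

False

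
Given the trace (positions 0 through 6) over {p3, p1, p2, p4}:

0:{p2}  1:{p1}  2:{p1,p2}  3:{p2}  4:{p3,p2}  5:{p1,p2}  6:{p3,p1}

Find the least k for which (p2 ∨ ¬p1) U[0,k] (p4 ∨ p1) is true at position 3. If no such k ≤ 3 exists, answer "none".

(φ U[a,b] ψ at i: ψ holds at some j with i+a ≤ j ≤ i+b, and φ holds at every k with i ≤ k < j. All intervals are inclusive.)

Need earliest j ≥ 3 with (p4 ∨ p1), and (p2 ∨ ¬p1) at every k in [3,j-1].
  j=3: rhs fails.
  j=4: rhs fails.
  j=5: rhs holds; lhs holds on [3,4]. k = 2.

2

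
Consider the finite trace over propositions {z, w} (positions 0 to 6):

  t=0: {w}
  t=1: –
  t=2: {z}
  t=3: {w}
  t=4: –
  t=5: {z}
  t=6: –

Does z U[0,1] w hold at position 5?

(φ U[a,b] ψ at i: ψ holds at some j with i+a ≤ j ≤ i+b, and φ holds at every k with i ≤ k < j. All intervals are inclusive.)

No

Need some j in [5,6] with w, and z at every k in [5,j-1].
  j=5: w false.
  j=6: w false.
No j in the window works → until fails.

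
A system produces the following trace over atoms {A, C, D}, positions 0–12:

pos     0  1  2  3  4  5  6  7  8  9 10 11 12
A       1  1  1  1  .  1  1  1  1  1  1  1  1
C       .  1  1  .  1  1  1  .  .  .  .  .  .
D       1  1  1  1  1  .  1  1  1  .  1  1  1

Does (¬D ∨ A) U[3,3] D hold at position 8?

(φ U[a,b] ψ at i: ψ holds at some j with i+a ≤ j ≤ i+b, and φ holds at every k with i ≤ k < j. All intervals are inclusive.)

Yes

Need some j in [11,11] with D, and (¬D ∨ A) at every k in [8,j-1].
  j=11: D holds; (¬D ∨ A) holds at every k in [8,10] → satisfied.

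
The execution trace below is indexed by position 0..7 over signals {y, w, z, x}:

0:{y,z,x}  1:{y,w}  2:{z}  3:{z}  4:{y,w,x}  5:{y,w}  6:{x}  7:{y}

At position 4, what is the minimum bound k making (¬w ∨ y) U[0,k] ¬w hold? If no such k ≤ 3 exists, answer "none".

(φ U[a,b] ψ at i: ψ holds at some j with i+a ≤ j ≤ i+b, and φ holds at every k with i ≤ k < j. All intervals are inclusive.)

2

Need earliest j ≥ 4 with ¬w, and (¬w ∨ y) at every k in [4,j-1].
  j=4: rhs fails.
  j=5: rhs fails.
  j=6: rhs holds; lhs holds on [4,5]. k = 2.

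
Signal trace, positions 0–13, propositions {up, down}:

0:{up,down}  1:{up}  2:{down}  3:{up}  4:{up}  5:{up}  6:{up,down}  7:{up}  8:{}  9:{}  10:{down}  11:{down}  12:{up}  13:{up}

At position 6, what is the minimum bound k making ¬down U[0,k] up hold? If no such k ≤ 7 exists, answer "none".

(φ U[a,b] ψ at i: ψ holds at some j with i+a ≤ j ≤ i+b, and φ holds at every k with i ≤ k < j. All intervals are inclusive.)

0

Need earliest j ≥ 6 with up, and ¬down at every k in [6,j-1].
  j=6: rhs holds (empty prefix). k = 0.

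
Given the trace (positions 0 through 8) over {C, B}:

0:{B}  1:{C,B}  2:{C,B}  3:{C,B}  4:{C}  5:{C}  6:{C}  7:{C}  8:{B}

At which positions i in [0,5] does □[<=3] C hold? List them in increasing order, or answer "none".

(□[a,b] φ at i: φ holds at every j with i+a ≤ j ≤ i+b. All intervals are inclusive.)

1, 2, 3, 4

Evaluate at each i in [0,5]:
  i=0: ✗ (fails at j=0)
  i=1: ✓ (all of [1,4])
  i=2: ✓ (all of [2,5])
  i=3: ✓ (all of [3,6])
  i=4: ✓ (all of [4,7])
  i=5: ✗ (fails at j=8)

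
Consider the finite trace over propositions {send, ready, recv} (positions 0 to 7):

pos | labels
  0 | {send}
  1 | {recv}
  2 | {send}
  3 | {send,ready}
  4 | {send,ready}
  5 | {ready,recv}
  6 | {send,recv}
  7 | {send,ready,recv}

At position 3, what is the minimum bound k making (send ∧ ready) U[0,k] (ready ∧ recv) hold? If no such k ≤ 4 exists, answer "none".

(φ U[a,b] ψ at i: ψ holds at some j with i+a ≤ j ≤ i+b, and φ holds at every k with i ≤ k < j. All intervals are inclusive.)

Need earliest j ≥ 3 with (ready ∧ recv), and (send ∧ ready) at every k in [3,j-1].
  j=3: rhs fails.
  j=4: rhs fails.
  j=5: rhs holds; lhs holds on [3,4]. k = 2.

2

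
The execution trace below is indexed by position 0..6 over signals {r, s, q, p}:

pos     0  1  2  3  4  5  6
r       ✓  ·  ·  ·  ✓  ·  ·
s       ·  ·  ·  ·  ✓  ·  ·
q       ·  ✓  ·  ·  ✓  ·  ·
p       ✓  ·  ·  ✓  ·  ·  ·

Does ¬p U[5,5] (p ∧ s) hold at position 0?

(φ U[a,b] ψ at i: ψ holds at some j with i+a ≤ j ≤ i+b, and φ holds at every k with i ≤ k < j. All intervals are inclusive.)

False

Need some j in [5,5] with (p ∧ s), and ¬p at every k in [0,j-1].
  j=5: (p ∧ s) false.
No j in the window works → until fails.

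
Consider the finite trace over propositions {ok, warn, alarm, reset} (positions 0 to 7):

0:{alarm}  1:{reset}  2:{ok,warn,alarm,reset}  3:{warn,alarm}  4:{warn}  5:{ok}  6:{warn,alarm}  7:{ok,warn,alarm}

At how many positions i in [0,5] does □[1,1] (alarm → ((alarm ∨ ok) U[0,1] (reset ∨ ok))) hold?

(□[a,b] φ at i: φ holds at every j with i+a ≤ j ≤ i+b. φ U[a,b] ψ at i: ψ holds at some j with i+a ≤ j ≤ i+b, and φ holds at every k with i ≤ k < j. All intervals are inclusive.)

Evaluate at each i in [0,5]:
  i=0: ✓ (all of [1,1])
  i=1: ✓ (all of [2,2])
  i=2: ✗ (fails at j=3)
  i=3: ✓ (all of [4,4])
  i=4: ✓ (all of [5,5])
  i=5: ✓ (all of [6,6])
Positions where it holds: {0, 1, 3, 4, 5} → 5.

5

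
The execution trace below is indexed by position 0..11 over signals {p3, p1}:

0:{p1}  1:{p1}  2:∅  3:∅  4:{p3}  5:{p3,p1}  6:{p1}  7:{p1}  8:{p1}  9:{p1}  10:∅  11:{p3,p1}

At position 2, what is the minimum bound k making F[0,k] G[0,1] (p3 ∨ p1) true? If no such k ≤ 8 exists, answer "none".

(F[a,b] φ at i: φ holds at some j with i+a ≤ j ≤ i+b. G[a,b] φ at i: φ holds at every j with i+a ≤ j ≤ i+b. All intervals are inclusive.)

Scan j = 2,3,… for G[0,1] (p3 ∨ p1):
  j=2: fails
  j=3: fails
  j=4: holds
First hit at j=4, so smallest k = 4-2 = 2.

2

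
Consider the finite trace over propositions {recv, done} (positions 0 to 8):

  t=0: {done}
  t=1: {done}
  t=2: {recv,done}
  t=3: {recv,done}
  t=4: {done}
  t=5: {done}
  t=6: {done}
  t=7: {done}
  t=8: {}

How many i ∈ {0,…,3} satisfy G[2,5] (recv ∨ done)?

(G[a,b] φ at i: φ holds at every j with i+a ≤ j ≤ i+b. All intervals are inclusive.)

3

Evaluate at each i in [0,3]:
  i=0: ✓ (all of [2,5])
  i=1: ✓ (all of [3,6])
  i=2: ✓ (all of [4,7])
  i=3: ✗ (fails at j=8)
Positions where it holds: {0, 1, 2} → 3.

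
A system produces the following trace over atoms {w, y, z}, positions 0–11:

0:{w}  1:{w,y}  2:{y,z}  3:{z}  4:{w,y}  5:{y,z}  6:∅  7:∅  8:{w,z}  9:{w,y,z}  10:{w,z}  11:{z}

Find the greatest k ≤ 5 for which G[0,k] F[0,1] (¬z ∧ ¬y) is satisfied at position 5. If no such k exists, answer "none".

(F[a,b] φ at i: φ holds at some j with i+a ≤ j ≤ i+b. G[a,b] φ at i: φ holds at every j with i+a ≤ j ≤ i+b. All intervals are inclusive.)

2

F[0,1] (¬z ∧ ¬y) must hold from j=5 onward; find where it first fails.
  j=5: holds
  j=6: holds
  j=7: holds
  j=8: fails
Holds on [5,7], so largest k = 2.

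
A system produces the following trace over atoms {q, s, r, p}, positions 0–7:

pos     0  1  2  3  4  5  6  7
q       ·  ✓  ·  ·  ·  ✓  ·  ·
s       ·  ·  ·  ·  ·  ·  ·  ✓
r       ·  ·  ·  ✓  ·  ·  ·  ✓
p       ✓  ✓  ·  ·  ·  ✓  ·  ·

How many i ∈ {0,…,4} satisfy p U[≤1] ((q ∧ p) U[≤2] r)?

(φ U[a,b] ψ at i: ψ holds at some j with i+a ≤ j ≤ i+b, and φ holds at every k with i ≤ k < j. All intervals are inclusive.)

1

Evaluate at each i in [0,4]:
  i=0: ✗ (no rhs in [0,1])
  i=1: ✗ (no rhs in [1,2])
  i=2: ✗ (lhs fails at k=2 before rhs at j=3)
  i=3: ✓ (rhs at j=3)
  i=4: ✗ (no rhs in [4,5])
Positions where it holds: {3} → 1.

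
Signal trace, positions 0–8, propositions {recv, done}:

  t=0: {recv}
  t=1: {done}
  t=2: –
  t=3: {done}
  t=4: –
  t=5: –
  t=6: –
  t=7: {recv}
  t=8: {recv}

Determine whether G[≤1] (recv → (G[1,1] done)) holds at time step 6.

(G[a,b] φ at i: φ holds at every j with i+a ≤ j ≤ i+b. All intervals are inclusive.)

No

Check (recv → (G[1,1] done)) at every j in [6,7]:
  j=6: antecedent false → ✓
  j=7: antecedent true; consequent fails at 8 → ✗
Fails at j=7 → formula fails.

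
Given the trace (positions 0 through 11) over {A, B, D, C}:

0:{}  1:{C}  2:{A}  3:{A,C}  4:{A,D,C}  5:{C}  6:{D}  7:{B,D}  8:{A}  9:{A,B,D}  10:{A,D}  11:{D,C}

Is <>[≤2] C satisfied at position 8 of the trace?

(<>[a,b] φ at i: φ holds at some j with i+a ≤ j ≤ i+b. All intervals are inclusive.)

No

Check C at each j in [8,10]:
  j=8: false
  j=9: false
  j=10: false
No position in the window satisfies it → formula fails.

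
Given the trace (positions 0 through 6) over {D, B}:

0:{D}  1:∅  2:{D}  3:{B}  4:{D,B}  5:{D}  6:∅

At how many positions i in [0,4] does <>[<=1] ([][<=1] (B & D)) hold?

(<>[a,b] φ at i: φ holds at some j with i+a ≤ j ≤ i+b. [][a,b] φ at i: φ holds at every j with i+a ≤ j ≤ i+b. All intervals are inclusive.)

0

Evaluate at each i in [0,4]:
  i=0: ✗ (none in [0,1])
  i=1: ✗ (none in [1,2])
  i=2: ✗ (none in [2,3])
  i=3: ✗ (none in [3,4])
  i=4: ✗ (none in [4,5])
Positions where it holds: {} → 0.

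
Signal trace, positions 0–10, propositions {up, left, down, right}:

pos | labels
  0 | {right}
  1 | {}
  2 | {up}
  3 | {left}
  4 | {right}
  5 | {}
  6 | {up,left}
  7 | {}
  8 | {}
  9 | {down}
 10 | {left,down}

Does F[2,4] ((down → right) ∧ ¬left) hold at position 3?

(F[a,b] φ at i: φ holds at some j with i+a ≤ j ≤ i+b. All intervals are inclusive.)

Yes

Check ((down → right) ∧ ¬left) at each j in [5,7]:
  j=5: true
  j=6: false
  j=7: true
Found at j=5 → formula holds.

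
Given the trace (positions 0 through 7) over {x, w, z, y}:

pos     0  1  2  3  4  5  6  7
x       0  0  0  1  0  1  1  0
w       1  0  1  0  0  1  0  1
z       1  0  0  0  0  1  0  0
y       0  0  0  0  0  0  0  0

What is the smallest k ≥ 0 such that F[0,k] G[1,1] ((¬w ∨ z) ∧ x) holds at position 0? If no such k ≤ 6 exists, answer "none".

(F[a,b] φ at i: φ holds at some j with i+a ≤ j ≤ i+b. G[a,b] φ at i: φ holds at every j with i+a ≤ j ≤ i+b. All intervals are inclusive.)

2

Scan j = 0,1,… for G[1,1] ((¬w ∨ z) ∧ x):
  j=0: fails
  j=1: fails
  j=2: holds
First hit at j=2, so smallest k = 2-0 = 2.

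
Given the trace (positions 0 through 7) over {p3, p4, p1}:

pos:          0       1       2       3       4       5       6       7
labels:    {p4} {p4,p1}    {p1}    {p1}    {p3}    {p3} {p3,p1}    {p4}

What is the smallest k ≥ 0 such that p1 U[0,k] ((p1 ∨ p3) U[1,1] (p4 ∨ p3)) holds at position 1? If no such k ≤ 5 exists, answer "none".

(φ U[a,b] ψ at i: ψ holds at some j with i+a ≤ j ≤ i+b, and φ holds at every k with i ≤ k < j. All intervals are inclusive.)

2

Need earliest j ≥ 1 with ((p1 ∨ p3) U[1,1] (p4 ∨ p3)), and p1 at every k in [1,j-1].
  j=1: rhs fails.
  j=2: rhs fails.
  j=3: rhs holds; lhs holds on [1,2]. k = 2.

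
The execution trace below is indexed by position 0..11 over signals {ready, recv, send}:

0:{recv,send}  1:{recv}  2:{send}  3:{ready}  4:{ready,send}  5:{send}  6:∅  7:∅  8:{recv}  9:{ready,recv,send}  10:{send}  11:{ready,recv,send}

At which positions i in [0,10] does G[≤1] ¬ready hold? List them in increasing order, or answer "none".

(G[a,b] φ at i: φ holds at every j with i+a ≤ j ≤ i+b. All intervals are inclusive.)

0, 1, 5, 6, 7

Evaluate at each i in [0,10]:
  i=0: ✓ (all of [0,1])
  i=1: ✓ (all of [1,2])
  i=2: ✗ (fails at j=3)
  i=3: ✗ (fails at j=3)
  i=4: ✗ (fails at j=4)
  i=5: ✓ (all of [5,6])
  i=6: ✓ (all of [6,7])
  i=7: ✓ (all of [7,8])
  i=8: ✗ (fails at j=9)
  i=9: ✗ (fails at j=9)
  i=10: ✗ (fails at j=11)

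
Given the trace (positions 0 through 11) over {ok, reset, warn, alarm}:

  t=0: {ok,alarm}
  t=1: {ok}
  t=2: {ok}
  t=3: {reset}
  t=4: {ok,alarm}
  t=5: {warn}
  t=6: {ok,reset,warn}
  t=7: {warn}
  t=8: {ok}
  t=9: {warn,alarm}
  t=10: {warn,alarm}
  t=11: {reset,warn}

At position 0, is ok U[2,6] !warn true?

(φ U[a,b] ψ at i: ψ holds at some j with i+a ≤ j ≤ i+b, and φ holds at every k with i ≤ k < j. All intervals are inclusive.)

True

Need some j in [2,6] with !warn, and ok at every k in [0,j-1].
  j=2: !warn holds; ok holds at every k in [0,1] → satisfied.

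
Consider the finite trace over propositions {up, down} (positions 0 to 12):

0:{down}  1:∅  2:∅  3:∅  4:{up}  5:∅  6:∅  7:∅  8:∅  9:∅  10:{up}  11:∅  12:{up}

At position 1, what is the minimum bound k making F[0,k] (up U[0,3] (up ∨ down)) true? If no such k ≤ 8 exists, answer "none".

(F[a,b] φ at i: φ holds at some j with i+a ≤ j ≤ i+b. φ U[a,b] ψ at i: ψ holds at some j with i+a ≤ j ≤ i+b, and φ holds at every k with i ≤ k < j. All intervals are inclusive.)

3

Scan j = 1,2,… for (up U[0,3] (up ∨ down)):
  j=1: fails
  j=2: fails
  j=3: fails
  j=4: holds
First hit at j=4, so smallest k = 4-1 = 3.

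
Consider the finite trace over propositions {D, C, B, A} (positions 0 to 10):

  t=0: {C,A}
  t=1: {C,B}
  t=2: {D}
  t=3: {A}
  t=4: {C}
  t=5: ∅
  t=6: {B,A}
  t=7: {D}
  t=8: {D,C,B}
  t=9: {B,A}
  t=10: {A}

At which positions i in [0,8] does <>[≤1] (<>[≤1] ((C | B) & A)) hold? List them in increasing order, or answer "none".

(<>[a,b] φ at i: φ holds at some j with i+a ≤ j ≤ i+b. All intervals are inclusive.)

Evaluate at each i in [0,8]:
  i=0: ✓ (witness j=0)
  i=1: ✗ (none in [1,2])
  i=2: ✗ (none in [2,3])
  i=3: ✗ (none in [3,4])
  i=4: ✓ (witness j=5)
  i=5: ✓ (witness j=5)
  i=6: ✓ (witness j=6)
  i=7: ✓ (witness j=8)
  i=8: ✓ (witness j=8)

0, 4, 5, 6, 7, 8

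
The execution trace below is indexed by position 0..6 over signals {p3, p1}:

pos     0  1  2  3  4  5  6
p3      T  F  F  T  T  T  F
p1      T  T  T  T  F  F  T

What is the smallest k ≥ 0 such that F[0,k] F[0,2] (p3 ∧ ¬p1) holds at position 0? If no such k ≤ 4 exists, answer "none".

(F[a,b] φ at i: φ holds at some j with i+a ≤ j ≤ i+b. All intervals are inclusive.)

2

Scan j = 0,1,… for F[0,2] (p3 ∧ ¬p1):
  j=0: fails
  j=1: fails
  j=2: holds
First hit at j=2, so smallest k = 2-0 = 2.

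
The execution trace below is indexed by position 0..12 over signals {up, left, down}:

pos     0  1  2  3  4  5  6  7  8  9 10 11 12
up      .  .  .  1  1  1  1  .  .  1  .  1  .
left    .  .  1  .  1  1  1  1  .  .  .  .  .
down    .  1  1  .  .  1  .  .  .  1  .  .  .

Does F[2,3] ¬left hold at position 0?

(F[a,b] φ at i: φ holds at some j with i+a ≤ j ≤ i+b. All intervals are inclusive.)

Check ¬left at each j in [2,3]:
  j=2: false
  j=3: true
Found at j=3 → formula holds.

True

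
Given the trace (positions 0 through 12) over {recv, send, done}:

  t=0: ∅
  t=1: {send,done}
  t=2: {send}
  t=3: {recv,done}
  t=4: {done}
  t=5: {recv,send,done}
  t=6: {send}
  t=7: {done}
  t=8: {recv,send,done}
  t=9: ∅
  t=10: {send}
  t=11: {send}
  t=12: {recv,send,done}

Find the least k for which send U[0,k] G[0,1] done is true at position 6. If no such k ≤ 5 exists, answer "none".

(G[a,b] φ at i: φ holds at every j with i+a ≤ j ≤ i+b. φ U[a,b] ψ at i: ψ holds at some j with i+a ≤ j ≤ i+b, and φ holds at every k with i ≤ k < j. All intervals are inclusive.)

Need earliest j ≥ 6 with G[0,1] done, and send at every k in [6,j-1].
  j=6: rhs fails.
  j=7: rhs holds; lhs holds on [6,6]. k = 1.

1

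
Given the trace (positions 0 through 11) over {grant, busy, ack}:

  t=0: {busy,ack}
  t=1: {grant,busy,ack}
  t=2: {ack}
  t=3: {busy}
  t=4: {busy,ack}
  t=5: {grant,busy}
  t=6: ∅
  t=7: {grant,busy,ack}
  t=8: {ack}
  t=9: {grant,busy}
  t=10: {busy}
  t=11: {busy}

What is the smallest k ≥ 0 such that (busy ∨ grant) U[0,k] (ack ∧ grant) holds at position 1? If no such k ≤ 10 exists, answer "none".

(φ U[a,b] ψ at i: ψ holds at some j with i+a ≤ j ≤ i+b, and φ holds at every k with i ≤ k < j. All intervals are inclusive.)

Need earliest j ≥ 1 with (ack ∧ grant), and (busy ∨ grant) at every k in [1,j-1].
  j=1: rhs holds (empty prefix). k = 0.

0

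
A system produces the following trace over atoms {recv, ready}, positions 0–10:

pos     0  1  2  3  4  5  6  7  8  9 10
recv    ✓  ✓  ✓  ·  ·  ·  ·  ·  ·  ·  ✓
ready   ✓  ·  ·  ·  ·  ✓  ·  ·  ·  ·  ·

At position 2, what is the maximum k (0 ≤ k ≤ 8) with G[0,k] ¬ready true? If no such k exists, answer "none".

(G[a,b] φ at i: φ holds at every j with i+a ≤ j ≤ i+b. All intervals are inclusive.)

¬ready must hold from j=2 onward; find where it first fails.
  j=2: holds
  j=3: holds
  j=4: holds
  j=5: fails
Holds on [2,4], so largest k = 2.

2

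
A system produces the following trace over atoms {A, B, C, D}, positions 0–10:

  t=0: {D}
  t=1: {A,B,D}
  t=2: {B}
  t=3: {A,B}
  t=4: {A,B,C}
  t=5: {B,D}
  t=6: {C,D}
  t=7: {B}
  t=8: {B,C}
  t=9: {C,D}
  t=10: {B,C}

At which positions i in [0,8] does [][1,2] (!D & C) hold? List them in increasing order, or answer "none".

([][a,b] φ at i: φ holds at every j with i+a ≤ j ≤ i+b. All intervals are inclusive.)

Evaluate at each i in [0,8]:
  i=0: ✗ (fails at j=1)
  i=1: ✗ (fails at j=2)
  i=2: ✗ (fails at j=3)
  i=3: ✗ (fails at j=5)
  i=4: ✗ (fails at j=5)
  i=5: ✗ (fails at j=6)
  i=6: ✗ (fails at j=7)
  i=7: ✗ (fails at j=9)
  i=8: ✗ (fails at j=9)

none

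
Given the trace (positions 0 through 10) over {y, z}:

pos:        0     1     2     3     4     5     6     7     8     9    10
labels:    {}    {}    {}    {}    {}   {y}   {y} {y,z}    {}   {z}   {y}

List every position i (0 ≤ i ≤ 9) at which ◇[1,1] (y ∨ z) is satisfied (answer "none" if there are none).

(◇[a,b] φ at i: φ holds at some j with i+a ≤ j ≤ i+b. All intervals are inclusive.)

4, 5, 6, 8, 9

Evaluate at each i in [0,9]:
  i=0: ✗ (none in [1,1])
  i=1: ✗ (none in [2,2])
  i=2: ✗ (none in [3,3])
  i=3: ✗ (none in [4,4])
  i=4: ✓ (witness j=5)
  i=5: ✓ (witness j=6)
  i=6: ✓ (witness j=7)
  i=7: ✗ (none in [8,8])
  i=8: ✓ (witness j=9)
  i=9: ✓ (witness j=10)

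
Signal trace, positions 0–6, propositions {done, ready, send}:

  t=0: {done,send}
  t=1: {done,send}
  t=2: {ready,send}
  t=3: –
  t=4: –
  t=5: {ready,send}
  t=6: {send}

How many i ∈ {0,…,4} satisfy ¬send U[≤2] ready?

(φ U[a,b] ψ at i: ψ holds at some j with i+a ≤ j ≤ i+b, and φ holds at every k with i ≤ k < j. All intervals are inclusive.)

Evaluate at each i in [0,4]:
  i=0: ✗ (lhs fails at k=0 before rhs at j=2)
  i=1: ✗ (lhs fails at k=1 before rhs at j=2)
  i=2: ✓ (rhs at j=2)
  i=3: ✓ (rhs at j=5; lhs holds on [3,4])
  i=4: ✓ (rhs at j=5; lhs holds on [4,4])
Positions where it holds: {2, 3, 4} → 3.

3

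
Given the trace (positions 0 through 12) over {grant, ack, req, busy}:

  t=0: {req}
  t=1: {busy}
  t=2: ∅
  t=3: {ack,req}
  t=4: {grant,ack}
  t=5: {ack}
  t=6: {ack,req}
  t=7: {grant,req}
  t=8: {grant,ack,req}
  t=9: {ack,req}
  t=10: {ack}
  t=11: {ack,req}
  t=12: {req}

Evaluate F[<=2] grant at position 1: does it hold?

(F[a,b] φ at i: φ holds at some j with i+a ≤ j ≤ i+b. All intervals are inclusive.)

Check grant at each j in [1,3]:
  j=1: false
  j=2: false
  j=3: false
No position in the window satisfies it → formula fails.

False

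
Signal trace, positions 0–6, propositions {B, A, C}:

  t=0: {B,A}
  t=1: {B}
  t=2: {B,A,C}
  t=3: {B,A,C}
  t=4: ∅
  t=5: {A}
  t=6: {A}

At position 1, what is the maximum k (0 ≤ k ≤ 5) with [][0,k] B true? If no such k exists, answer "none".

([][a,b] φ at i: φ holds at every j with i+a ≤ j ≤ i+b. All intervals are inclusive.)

B must hold from j=1 onward; find where it first fails.
  j=1: holds
  j=2: holds
  j=3: holds
  j=4: fails
Holds on [1,3], so largest k = 2.

2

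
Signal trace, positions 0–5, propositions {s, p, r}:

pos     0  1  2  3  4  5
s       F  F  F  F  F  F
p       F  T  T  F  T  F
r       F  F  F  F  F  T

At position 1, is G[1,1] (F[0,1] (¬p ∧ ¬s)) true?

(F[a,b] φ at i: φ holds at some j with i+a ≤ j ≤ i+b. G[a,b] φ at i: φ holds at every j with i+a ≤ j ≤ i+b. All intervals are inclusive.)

Check F[0,1] (¬p ∧ ¬s) at every j in [2,2]:
  j=2: holds (witness at 3)
All positions satisfy it → formula holds.

True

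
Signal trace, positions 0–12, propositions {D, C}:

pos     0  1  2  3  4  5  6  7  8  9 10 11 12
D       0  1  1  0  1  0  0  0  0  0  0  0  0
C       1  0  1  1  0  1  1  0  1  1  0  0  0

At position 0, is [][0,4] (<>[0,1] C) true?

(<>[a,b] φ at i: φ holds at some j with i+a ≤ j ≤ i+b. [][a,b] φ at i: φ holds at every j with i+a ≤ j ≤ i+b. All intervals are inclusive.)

Check <>[0,1] C at every j in [0,4]:
  j=0: holds (witness at 0)
  j=1: holds (witness at 2)
  j=2: holds (witness at 2)
  j=3: holds (witness at 3)
  j=4: holds (witness at 5)
All positions satisfy it → formula holds.

True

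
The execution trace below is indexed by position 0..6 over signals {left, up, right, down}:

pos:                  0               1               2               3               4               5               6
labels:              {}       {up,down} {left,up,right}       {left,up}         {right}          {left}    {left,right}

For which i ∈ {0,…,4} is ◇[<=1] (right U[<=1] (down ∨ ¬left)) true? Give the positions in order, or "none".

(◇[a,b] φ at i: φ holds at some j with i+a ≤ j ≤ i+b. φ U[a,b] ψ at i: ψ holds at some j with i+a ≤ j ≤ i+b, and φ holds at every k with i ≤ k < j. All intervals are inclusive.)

Evaluate at each i in [0,4]:
  i=0: ✓ (witness j=0)
  i=1: ✓ (witness j=1)
  i=2: ✗ (none in [2,3])
  i=3: ✓ (witness j=4)
  i=4: ✓ (witness j=4)

0, 1, 3, 4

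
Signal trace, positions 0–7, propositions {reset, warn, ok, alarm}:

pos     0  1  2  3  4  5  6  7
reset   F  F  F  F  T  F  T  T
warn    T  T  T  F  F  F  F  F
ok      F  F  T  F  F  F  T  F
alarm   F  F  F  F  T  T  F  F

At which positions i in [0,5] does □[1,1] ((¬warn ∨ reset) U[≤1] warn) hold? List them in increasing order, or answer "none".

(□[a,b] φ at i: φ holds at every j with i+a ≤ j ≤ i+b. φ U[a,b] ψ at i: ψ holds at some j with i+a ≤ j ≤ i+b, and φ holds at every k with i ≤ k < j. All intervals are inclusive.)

0, 1

Evaluate at each i in [0,5]:
  i=0: ✓ (all of [1,1])
  i=1: ✓ (all of [2,2])
  i=2: ✗ (fails at j=3)
  i=3: ✗ (fails at j=4)
  i=4: ✗ (fails at j=5)
  i=5: ✗ (fails at j=6)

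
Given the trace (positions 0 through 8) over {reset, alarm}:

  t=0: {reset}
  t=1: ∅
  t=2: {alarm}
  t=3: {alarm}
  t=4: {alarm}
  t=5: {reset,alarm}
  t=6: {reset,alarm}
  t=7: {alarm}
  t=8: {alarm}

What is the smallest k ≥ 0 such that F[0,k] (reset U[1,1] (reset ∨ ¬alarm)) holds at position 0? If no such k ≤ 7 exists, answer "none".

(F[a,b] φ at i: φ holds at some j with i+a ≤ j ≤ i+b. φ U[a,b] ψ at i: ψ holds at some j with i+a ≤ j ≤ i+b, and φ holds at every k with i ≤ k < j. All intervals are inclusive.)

Scan j = 0,1,… for (reset U[1,1] (reset ∨ ¬alarm)):
  j=0: holds
First hit at j=0, so smallest k = 0-0 = 0.

0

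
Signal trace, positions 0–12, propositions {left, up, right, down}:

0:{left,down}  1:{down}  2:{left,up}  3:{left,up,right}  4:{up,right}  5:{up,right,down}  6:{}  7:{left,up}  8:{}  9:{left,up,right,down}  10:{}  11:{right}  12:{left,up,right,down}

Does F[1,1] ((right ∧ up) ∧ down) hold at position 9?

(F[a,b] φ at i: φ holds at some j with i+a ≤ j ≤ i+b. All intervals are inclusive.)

Check ((right ∧ up) ∧ down) at each j in [10,10]:
  j=10: false
No position in the window satisfies it → formula fails.

False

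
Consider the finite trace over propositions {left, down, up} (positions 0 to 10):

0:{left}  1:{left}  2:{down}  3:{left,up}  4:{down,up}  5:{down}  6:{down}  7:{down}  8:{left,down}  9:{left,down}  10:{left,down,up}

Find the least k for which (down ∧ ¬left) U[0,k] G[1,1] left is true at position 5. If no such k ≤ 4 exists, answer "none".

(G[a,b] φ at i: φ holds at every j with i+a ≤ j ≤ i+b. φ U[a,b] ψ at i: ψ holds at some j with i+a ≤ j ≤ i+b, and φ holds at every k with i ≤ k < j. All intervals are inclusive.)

Need earliest j ≥ 5 with G[1,1] left, and (down ∧ ¬left) at every k in [5,j-1].
  j=5: rhs fails.
  j=6: rhs fails.
  j=7: rhs holds; lhs holds on [5,6]. k = 2.

2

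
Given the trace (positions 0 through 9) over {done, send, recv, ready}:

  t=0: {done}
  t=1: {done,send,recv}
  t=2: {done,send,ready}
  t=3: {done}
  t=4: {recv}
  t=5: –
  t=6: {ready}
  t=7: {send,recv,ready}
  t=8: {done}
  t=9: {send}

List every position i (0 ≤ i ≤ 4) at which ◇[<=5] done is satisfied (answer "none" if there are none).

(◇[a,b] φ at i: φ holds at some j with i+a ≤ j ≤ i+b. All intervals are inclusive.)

Evaluate at each i in [0,4]:
  i=0: ✓ (witness j=0)
  i=1: ✓ (witness j=1)
  i=2: ✓ (witness j=2)
  i=3: ✓ (witness j=3)
  i=4: ✓ (witness j=8)

0, 1, 2, 3, 4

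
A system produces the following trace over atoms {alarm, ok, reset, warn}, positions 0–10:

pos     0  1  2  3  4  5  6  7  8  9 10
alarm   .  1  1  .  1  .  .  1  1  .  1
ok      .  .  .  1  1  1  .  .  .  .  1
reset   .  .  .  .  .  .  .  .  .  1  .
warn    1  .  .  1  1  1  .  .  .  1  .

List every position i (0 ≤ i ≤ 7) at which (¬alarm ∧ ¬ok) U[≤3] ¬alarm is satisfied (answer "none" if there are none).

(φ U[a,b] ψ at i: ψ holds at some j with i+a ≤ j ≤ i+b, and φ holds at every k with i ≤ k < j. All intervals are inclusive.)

0, 3, 5, 6

Evaluate at each i in [0,7]:
  i=0: ✓ (rhs at j=0)
  i=1: ✗ (lhs fails at k=1 before rhs at j=3)
  i=2: ✗ (lhs fails at k=2 before rhs at j=3)
  i=3: ✓ (rhs at j=3)
  i=4: ✗ (lhs fails at k=4 before rhs at j=5)
  i=5: ✓ (rhs at j=5)
  i=6: ✓ (rhs at j=6)
  i=7: ✗ (lhs fails at k=7 before rhs at j=9)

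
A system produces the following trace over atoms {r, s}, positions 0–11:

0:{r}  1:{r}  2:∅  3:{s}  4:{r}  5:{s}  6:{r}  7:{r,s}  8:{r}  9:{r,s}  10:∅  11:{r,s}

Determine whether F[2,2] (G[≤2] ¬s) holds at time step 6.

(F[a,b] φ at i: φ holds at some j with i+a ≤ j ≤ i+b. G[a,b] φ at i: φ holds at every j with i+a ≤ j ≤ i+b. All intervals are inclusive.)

Does not hold

Check G[≤2] ¬s at each j in [8,8]:
  j=8: fails at 9
No position in the window satisfies it → formula fails.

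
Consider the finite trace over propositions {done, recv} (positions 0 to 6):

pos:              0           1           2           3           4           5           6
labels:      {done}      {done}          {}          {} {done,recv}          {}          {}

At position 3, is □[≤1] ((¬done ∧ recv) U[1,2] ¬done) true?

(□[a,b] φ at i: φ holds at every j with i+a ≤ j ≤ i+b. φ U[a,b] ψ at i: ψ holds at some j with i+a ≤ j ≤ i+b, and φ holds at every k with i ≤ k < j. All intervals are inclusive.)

Check ((¬done ∧ recv) U[1,2] ¬done) at every j in [3,4]:
  j=3: fails
  j=4: fails
Fails at j=3 → formula fails.

No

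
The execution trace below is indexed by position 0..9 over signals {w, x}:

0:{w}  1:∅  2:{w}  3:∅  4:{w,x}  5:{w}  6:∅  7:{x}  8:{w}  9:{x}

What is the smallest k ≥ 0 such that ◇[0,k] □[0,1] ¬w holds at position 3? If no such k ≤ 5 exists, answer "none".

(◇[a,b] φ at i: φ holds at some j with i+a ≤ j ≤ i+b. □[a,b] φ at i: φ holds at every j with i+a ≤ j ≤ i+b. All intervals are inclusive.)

Scan j = 3,4,… for □[0,1] ¬w:
  j=3: fails
  j=4: fails
  j=5: fails
  j=6: holds
First hit at j=6, so smallest k = 6-3 = 3.

3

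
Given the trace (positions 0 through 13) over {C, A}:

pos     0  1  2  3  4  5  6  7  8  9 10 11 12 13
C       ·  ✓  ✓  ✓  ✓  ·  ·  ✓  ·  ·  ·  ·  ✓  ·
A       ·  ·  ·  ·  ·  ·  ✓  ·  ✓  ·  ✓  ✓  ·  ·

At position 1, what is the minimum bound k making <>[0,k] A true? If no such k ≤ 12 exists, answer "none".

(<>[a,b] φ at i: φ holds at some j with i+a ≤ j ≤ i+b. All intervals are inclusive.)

5

Scan j = 1,2,… for A:
  j=1: fails
  j=2: fails
  j=3: fails
  j=4: fails
  j=5: fails
  j=6: holds
First hit at j=6, so smallest k = 6-1 = 5.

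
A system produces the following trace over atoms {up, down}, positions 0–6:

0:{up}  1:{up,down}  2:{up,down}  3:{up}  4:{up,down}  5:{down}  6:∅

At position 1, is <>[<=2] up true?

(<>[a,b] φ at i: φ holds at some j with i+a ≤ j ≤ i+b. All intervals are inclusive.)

Check up at each j in [1,3]:
  j=1: true
  j=2: true
  j=3: true
Found at j=1 → formula holds.

True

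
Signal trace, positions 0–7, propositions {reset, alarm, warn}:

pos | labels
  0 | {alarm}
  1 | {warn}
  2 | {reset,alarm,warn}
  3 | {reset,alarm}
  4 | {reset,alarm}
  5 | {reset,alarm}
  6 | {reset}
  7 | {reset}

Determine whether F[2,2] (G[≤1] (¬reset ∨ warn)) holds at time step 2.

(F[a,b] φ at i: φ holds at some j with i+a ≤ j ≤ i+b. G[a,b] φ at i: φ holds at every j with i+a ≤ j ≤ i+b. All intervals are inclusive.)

False

Check G[≤1] (¬reset ∨ warn) at each j in [4,4]:
  j=4: fails at 4
No position in the window satisfies it → formula fails.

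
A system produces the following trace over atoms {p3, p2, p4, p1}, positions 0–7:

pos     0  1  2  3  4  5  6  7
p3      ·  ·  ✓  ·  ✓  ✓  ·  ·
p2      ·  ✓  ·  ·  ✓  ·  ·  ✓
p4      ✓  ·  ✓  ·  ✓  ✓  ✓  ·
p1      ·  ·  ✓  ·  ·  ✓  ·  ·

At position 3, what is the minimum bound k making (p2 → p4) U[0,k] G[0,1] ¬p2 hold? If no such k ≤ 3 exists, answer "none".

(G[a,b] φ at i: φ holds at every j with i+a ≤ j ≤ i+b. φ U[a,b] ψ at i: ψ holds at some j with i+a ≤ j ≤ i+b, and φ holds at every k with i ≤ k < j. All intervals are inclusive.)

Need earliest j ≥ 3 with G[0,1] ¬p2, and (p2 → p4) at every k in [3,j-1].
  j=3: rhs fails.
  j=4: rhs fails.
  j=5: rhs holds; lhs holds on [3,4]. k = 2.

2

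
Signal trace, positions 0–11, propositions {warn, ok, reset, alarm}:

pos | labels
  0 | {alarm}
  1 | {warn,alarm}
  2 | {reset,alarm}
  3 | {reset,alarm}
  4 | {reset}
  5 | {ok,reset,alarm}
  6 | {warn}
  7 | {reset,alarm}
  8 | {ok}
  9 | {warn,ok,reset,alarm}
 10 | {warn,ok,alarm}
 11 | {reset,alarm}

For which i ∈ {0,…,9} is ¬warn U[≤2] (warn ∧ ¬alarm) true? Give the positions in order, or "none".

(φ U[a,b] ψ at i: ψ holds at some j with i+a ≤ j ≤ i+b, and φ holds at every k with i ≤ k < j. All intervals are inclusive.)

Evaluate at each i in [0,9]:
  i=0: ✗ (no rhs in [0,2])
  i=1: ✗ (no rhs in [1,3])
  i=2: ✗ (no rhs in [2,4])
  i=3: ✗ (no rhs in [3,5])
  i=4: ✓ (rhs at j=6; lhs holds on [4,5])
  i=5: ✓ (rhs at j=6; lhs holds on [5,5])
  i=6: ✓ (rhs at j=6)
  i=7: ✗ (no rhs in [7,9])
  i=8: ✗ (no rhs in [8,10])
  i=9: ✗ (no rhs in [9,11])

4, 5, 6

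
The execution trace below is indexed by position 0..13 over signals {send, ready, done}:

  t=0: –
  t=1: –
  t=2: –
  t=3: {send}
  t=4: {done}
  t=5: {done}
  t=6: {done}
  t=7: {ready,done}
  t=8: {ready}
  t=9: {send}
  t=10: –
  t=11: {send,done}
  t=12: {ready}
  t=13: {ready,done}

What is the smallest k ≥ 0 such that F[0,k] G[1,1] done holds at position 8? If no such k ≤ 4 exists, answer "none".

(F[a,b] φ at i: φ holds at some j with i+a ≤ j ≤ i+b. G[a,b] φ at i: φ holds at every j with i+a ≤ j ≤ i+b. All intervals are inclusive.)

Scan j = 8,9,… for G[1,1] done:
  j=8: fails
  j=9: fails
  j=10: holds
First hit at j=10, so smallest k = 10-8 = 2.

2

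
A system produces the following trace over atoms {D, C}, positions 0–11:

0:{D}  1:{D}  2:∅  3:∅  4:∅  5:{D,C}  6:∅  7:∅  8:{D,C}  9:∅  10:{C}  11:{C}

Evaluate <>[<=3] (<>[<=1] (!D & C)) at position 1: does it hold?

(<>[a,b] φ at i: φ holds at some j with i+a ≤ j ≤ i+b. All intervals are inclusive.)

False

Check <>[<=1] (!D & C) at each j in [1,4]:
  j=1: fails (none in [1,2])
  j=2: fails (none in [2,3])
  j=3: fails (none in [3,4])
  j=4: fails (none in [4,5])
No position in the window satisfies it → formula fails.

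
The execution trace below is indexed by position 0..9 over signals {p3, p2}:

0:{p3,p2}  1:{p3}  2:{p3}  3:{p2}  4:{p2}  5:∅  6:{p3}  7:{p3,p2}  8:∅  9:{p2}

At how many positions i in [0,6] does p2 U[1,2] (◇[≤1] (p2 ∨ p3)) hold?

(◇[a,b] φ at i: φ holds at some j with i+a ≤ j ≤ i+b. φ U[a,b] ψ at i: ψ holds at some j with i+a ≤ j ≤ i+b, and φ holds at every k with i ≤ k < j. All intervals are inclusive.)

Evaluate at each i in [0,6]:
  i=0: ✓ (rhs at j=1; lhs holds on [0,0])
  i=1: ✗ (lhs fails at k=1 before rhs at j=2)
  i=2: ✗ (lhs fails at k=2 before rhs at j=3)
  i=3: ✓ (rhs at j=4; lhs holds on [3,3])
  i=4: ✓ (rhs at j=5; lhs holds on [4,4])
  i=5: ✗ (lhs fails at k=5 before rhs at j=6)
  i=6: ✗ (lhs fails at k=6 before rhs at j=7)
Positions where it holds: {0, 3, 4} → 3.

3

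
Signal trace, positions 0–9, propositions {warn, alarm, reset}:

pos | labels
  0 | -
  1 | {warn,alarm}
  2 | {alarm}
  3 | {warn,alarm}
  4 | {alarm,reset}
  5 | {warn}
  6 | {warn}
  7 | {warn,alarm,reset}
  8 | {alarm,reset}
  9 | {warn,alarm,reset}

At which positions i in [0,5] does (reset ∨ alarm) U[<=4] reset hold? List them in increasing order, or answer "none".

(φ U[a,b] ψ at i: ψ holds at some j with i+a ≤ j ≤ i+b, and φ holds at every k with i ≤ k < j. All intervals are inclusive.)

Evaluate at each i in [0,5]:
  i=0: ✗ (lhs fails at k=0 before rhs at j=4)
  i=1: ✓ (rhs at j=4; lhs holds on [1,3])
  i=2: ✓ (rhs at j=4; lhs holds on [2,3])
  i=3: ✓ (rhs at j=4; lhs holds on [3,3])
  i=4: ✓ (rhs at j=4)
  i=5: ✗ (lhs fails at k=5 before rhs at j=7)

1, 2, 3, 4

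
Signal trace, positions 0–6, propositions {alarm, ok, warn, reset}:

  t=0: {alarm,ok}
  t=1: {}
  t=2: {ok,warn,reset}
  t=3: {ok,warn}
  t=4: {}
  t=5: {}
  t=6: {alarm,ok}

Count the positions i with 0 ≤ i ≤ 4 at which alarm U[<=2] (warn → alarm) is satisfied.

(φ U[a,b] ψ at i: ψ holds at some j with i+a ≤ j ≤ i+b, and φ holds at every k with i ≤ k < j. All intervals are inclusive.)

Evaluate at each i in [0,4]:
  i=0: ✓ (rhs at j=0)
  i=1: ✓ (rhs at j=1)
  i=2: ✗ (lhs fails at k=2 before rhs at j=4)
  i=3: ✗ (lhs fails at k=3 before rhs at j=4)
  i=4: ✓ (rhs at j=4)
Positions where it holds: {0, 1, 4} → 3.

3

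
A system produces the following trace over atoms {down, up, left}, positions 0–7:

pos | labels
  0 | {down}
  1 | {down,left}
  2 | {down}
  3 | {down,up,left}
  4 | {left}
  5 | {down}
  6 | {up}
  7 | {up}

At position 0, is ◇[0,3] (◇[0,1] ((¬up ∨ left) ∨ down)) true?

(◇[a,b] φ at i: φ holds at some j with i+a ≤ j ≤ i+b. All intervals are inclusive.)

Check ◇[0,1] ((¬up ∨ left) ∨ down) at each j in [0,3]:
  j=0: holds (witness at 0)
  j=1: holds (witness at 1)
  j=2: holds (witness at 2)
  j=3: holds (witness at 3)
Found at j=0 → formula holds.

True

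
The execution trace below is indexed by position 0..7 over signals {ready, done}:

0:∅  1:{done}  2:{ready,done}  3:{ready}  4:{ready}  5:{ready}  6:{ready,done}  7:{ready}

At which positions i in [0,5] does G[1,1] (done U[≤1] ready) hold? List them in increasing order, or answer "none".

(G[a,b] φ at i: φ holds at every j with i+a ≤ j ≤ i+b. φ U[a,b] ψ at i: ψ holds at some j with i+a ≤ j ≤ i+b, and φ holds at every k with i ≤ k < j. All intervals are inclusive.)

0, 1, 2, 3, 4, 5

Evaluate at each i in [0,5]:
  i=0: ✓ (all of [1,1])
  i=1: ✓ (all of [2,2])
  i=2: ✓ (all of [3,3])
  i=3: ✓ (all of [4,4])
  i=4: ✓ (all of [5,5])
  i=5: ✓ (all of [6,6])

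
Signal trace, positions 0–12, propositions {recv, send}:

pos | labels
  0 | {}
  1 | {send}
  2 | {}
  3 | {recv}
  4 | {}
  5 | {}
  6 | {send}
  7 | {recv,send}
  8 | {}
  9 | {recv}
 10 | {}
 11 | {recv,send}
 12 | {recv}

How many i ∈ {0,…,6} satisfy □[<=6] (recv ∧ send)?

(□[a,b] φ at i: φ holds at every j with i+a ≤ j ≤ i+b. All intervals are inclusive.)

0

Evaluate at each i in [0,6]:
  i=0: ✗ (fails at j=0)
  i=1: ✗ (fails at j=1)
  i=2: ✗ (fails at j=2)
  i=3: ✗ (fails at j=3)
  i=4: ✗ (fails at j=4)
  i=5: ✗ (fails at j=5)
  i=6: ✗ (fails at j=6)
Positions where it holds: {} → 0.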